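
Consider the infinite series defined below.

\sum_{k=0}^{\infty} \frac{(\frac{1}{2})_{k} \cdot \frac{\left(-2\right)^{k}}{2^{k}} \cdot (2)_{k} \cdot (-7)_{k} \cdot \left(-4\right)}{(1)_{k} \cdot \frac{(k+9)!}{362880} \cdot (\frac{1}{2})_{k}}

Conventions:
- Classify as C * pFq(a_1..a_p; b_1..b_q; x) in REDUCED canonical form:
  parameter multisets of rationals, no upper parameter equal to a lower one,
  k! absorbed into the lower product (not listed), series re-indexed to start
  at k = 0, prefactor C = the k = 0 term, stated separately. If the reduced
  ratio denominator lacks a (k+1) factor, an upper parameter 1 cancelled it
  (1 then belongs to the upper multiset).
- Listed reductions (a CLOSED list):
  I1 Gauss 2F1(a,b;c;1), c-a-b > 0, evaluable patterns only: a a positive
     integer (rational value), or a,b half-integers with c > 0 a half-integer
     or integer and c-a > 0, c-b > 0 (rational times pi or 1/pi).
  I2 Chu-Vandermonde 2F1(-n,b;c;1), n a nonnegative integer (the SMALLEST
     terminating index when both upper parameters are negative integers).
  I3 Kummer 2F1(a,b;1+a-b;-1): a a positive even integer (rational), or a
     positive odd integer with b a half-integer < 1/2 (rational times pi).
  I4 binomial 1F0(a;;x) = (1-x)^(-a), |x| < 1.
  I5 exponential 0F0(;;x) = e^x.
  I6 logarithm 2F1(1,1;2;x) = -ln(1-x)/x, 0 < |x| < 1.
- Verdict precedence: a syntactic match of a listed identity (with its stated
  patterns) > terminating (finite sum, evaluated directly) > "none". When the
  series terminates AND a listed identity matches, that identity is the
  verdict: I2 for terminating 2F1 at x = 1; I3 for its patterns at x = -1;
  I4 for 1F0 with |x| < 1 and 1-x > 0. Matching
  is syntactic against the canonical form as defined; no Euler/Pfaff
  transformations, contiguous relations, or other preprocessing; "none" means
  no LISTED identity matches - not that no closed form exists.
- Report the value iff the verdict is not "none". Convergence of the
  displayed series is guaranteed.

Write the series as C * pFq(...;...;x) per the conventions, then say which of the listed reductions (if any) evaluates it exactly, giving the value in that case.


The tell: with t_0 = -4, the denominator's factorial ratio (C = -4) is a lower Pochhammer.
Ratio: r(k) = -1 * (k-7) (k+2) / [(k+10) (k+1)] - rational; roots negated = parameters, x = -1, C = -4.

Canonical form: C = -4 times 2F1 with upper {-7, 2}, lower {10}, x = -1. Verdict (x = -1): the Kummer evaluation I3 applies (x = -1; c = 10 equals 1+a-b for upper {-7, 2}: listed pattern). Exact value: -18.


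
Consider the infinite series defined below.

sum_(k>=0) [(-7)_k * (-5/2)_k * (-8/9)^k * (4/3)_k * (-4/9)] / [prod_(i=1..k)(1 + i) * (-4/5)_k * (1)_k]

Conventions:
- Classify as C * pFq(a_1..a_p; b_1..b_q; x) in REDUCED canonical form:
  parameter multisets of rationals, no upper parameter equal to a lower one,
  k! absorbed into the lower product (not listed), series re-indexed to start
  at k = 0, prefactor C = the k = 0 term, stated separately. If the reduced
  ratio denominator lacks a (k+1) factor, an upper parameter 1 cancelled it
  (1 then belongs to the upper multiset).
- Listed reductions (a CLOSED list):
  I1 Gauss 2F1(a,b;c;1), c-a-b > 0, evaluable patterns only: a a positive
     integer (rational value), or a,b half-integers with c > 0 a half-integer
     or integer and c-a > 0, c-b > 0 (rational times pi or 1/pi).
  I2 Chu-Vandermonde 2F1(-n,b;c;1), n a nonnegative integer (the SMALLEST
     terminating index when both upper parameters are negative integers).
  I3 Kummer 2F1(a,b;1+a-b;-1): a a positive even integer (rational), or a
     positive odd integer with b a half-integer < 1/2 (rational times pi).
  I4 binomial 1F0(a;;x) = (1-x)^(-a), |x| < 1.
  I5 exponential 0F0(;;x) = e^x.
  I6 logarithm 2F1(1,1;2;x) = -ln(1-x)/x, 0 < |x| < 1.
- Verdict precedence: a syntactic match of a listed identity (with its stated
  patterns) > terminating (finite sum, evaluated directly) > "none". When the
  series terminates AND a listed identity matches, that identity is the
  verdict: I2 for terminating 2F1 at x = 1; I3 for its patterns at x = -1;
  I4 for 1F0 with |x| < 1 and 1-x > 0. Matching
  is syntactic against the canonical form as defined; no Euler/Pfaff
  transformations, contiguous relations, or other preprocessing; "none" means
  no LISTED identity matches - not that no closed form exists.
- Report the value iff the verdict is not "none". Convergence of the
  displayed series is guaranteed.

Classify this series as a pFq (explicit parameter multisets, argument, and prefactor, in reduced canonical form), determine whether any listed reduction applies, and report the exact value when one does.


x = -8/9 here; the reduced form reads 3F2, upper {-7, -5/2, 4/3}, lower {-4/5, 2}, C = -4/9. Verdict: terminating - upper parameter -7 makes this a finite sum (last index 7), evaluated exactly. Its exact value is 252947292140212/9320174703873.

The tell: from the first term -4/9: the lower running product (C = -4/9) is a rising factorial.
Adjacent-term ratio: r(k) = (-8/9) * (k-7) (k-5/2) (k+4/3) / [(k-4/5) (k+2) (k+1)] - poly over poly, x = (-8/9) from leading terms; C = -4/9 at k = 0.


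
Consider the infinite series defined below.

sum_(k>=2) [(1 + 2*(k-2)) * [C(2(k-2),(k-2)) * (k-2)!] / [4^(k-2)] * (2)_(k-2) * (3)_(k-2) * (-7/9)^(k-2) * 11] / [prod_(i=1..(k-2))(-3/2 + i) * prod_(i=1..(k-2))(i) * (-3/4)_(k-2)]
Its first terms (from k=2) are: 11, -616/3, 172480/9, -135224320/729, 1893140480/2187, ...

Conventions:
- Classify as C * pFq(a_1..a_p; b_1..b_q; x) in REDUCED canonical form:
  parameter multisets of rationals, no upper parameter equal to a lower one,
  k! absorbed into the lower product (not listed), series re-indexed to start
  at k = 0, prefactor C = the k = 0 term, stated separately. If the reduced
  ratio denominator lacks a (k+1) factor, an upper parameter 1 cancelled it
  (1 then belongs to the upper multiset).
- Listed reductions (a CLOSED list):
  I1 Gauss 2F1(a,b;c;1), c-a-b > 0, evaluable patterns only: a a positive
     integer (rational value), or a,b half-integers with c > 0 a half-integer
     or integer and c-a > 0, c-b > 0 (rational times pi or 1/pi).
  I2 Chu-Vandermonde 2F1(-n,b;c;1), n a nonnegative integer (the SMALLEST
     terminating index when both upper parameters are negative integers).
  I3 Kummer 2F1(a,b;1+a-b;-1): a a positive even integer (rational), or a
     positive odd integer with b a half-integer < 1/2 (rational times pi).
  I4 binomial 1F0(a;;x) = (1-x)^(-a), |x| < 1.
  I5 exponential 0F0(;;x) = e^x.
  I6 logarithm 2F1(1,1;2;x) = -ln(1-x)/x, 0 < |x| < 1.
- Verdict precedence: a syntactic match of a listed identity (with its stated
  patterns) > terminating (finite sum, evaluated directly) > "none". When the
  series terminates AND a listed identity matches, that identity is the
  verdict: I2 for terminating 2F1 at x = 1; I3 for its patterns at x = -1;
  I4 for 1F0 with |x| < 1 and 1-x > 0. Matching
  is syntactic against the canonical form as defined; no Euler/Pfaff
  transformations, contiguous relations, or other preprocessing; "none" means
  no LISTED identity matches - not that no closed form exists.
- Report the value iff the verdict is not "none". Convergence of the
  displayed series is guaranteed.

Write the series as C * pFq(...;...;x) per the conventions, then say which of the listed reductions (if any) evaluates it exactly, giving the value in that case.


Prefactor 11, argument -7/9: 3F2 with upper {3/2, 2, 3} over lower {-3/4, -1/2}. Verdict: none. No listed pattern accepts 3F2(3/2, 2, 3; -3/4, -1/2; -7/9).

The tell: t_0 = 11 here, and the (2k+1) factor (C = 11) shifts (1/2)_k to (3/2)_k.
Consecutive-term ratio: r(k) = (-7/9) * (k+3/2) (k+2) (k+3) / [(k-3/4) (k-1/2) (k+1)] - poly over poly, x = (-7/9) from leading terms; C = 11 at k = 0.


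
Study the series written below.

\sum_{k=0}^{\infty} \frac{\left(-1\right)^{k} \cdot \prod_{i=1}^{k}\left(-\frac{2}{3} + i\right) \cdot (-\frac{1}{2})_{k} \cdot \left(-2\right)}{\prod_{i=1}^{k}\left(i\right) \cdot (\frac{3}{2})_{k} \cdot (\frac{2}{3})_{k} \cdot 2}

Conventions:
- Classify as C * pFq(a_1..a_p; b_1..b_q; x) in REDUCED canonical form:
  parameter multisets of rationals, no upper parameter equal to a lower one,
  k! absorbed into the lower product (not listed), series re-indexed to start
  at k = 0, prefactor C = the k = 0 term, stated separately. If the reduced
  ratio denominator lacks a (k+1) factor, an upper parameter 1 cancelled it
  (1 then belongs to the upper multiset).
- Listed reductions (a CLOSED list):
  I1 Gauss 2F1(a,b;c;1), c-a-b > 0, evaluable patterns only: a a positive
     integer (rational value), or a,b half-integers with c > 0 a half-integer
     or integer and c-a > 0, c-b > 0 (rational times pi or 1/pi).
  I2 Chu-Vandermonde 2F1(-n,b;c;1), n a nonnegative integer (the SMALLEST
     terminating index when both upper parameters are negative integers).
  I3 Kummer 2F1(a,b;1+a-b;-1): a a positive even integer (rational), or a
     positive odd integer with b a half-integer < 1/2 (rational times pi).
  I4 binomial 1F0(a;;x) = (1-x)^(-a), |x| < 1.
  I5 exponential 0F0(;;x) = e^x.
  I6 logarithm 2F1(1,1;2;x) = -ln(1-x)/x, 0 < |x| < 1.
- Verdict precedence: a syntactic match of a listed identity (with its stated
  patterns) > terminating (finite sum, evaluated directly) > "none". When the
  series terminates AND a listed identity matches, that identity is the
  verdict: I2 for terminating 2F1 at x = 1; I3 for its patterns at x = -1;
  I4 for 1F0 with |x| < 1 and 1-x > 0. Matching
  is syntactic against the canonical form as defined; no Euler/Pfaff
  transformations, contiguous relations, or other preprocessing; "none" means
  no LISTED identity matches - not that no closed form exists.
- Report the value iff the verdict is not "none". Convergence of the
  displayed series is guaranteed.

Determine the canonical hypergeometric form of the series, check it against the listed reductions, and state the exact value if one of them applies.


Canonical form: C = -1 times 2F2 with upper {-\frac{1}{2}, \frac{1}{3}}, lower {\frac{2}{3}, \frac{3}{2}}, x = -1. Verdict: none (x = -1): each listed identity misses the multisets {-\frac{1}{2}, \frac{1}{3}} ; {\frac{2}{3}, \frac{3}{2}}.

Structural cue: from the first term -1: the running product (C = -1) telescopes to a rising factorial.
Ratio: r(k) = -1 * (k-\frac{1}{2}) (k+\frac{1}{3}) / [(k+\frac{2}{3}) (k+\frac{3}{2}) (k+1)] - rational; roots negated = parameters, x = -1, C = -1.


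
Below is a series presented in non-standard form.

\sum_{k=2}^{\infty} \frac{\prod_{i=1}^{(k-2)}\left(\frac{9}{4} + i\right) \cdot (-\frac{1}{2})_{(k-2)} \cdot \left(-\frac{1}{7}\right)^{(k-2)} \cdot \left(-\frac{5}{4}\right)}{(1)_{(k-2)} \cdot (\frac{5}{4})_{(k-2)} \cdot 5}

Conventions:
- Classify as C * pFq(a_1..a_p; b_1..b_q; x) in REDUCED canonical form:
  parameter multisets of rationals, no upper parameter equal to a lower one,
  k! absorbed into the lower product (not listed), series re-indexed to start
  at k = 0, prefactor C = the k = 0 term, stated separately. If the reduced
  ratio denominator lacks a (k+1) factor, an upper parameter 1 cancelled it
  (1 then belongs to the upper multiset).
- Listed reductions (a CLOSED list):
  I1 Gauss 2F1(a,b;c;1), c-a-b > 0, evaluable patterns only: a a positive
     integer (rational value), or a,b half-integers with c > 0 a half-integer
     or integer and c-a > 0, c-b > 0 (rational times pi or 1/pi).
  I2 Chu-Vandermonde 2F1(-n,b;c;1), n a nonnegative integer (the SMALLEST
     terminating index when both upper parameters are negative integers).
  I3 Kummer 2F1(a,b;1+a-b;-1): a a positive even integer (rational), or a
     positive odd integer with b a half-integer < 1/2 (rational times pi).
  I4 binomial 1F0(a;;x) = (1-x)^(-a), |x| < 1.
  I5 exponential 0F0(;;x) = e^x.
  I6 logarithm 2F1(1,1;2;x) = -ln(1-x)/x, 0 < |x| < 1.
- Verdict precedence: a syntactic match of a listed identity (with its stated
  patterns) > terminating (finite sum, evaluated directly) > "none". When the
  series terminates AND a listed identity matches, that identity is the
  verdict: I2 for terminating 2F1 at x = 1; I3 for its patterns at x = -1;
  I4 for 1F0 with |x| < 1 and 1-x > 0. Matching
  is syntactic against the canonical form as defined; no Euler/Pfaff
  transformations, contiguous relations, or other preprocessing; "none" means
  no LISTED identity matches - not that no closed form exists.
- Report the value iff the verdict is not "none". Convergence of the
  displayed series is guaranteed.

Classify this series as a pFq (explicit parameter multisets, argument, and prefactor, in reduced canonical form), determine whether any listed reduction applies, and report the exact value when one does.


First insight: from the first term -\frac{1}{4}: the running product (C = -1/4, x = -1/7) telescopes to a rising factorial.
Ratio: r(k) = -\frac{1}{7} * (k-\frac{1}{2}) (k+\frac{13}{4}) / [(k+\frac{5}{4}) (k+1)] - rational; roots negated = parameters, x = -\frac{1}{7}, C = -\frac{1}{4}.

Classification (C = -\frac{1}{4}): 2F1 with upper {-\frac{1}{2}, \frac{13}{4}}, lower {\frac{5}{4}}, argument x = -\frac{1}{7}. Verdict: none - at argument -\frac{1}{7} the multisets {-\frac{1}{2}, \frac{13}{4}} ; {\frac{5}{4}} match no listed identity.


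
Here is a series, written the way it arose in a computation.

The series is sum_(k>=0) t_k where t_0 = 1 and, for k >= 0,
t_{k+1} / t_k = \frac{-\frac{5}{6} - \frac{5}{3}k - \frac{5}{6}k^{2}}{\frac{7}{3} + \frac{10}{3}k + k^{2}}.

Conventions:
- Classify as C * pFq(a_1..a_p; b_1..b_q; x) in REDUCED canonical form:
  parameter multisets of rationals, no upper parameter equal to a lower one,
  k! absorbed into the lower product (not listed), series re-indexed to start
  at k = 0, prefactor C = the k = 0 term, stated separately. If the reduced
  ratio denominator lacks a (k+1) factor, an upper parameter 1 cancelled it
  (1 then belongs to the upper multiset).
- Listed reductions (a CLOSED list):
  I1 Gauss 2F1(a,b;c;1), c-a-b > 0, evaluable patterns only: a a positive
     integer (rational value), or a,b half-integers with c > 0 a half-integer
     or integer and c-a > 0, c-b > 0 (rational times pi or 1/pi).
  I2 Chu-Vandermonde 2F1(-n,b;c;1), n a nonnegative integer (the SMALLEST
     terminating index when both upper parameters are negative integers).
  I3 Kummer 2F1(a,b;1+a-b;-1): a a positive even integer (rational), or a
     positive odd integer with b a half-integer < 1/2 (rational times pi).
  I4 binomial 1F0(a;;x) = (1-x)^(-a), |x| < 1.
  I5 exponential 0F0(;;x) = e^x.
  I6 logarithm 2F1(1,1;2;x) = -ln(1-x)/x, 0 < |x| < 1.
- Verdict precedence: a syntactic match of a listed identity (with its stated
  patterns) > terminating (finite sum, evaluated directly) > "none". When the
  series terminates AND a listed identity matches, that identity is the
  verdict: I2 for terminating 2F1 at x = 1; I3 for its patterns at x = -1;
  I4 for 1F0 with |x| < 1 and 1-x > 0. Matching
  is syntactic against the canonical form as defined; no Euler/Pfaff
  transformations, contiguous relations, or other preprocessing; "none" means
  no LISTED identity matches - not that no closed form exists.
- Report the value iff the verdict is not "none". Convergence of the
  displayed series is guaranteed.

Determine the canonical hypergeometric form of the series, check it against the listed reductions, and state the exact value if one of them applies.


Key observation: from the first term 1: the expanded ratio factors over Q; C = 1, x = -5/6, roots give parameters.
Ratio: r(k) = -\frac{5}{6} * (k+1) (k+1) / [(k+\frac{7}{3}) (k+1)] - rational; roots negated = parameters, x = -\frac{5}{6}, C = 1.

x = -\frac{5}{6} here; the reduced form reads 2F1, upper {1, 1}, lower {\frac{7}{3}}, C = 1. Verdict: none. A 2F1 with upper {1, 1} fits none of I1-I6 at x = -\frac{5}{6}; the sum runs forever.


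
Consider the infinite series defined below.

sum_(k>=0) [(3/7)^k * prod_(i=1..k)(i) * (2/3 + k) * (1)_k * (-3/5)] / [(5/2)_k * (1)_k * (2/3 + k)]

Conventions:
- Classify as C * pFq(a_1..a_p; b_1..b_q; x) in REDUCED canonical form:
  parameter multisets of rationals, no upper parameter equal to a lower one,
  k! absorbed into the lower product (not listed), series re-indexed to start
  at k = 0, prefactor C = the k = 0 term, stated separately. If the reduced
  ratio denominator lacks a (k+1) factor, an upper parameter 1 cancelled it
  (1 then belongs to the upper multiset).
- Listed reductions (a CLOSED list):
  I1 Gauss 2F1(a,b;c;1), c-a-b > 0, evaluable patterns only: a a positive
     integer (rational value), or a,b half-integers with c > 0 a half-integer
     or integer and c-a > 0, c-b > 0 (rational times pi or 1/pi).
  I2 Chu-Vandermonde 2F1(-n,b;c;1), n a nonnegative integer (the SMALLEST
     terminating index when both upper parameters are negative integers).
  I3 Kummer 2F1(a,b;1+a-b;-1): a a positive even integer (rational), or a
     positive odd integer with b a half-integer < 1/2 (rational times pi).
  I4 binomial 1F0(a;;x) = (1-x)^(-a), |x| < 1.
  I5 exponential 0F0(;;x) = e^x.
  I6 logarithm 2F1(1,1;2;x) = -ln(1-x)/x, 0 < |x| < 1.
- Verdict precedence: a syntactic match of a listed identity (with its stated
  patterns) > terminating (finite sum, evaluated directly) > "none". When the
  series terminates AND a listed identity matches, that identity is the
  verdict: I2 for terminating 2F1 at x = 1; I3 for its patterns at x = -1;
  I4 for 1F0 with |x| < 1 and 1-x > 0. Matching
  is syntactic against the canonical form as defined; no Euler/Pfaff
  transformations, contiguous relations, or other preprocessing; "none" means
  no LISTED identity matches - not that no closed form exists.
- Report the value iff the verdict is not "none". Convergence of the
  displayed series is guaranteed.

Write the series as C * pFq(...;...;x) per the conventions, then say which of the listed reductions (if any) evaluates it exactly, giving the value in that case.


At argument 3/7: a 2F1 with upper {1, 1}, lower {5/2}, scaled by C = -3/5. Verdict: no listed reduction: x = 3/7 and upper {1, 1} fail every I1-I6 pattern.

Key step: with t_0 = -3/5, the running product (C = -3/5) telescopes to a rising factorial.
Adjacent-term ratio: r(k) = (3/7) * (k+1) (k+1) / [(k+5/2) (k+1)] - poly over poly, x = (3/7) from leading terms; C = -3/5 at k = 0.


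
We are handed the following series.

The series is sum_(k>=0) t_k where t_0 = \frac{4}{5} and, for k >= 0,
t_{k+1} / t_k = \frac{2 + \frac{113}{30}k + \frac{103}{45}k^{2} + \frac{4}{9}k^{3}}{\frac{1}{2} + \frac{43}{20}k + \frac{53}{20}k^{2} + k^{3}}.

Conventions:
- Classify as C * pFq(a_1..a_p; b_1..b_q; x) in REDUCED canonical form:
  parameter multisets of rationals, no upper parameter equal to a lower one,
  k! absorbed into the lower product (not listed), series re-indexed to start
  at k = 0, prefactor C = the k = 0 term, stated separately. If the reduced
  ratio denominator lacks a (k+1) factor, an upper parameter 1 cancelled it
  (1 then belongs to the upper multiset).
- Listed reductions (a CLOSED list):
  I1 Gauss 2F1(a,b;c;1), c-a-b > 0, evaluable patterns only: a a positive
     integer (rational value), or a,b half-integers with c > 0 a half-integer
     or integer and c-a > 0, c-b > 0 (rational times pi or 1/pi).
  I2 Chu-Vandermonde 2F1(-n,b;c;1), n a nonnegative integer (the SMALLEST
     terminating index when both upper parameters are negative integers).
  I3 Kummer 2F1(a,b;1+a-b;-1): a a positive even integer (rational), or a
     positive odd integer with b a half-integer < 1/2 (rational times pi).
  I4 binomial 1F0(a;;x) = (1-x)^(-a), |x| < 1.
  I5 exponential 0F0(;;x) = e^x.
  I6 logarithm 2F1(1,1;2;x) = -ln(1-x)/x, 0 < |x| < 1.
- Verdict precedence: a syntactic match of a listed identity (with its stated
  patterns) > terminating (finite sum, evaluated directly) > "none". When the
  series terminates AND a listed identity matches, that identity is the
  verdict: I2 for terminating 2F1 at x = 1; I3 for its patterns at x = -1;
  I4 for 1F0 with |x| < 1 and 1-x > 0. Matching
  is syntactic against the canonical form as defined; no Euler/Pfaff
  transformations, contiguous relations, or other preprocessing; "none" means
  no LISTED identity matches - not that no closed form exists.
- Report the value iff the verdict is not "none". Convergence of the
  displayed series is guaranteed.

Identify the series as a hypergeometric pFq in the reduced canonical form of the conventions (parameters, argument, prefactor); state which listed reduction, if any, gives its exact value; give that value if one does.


This is \frac{4}{5} * 2F1(\frac{3}{2}, \frac{12}{5}; \frac{2}{5}; \frac{4}{9}) in reduced canonical form. Verdict: none. No listed pattern accepts 2F1(\frac{3}{2}, \frac{12}{5}; \frac{2}{5}; \frac{4}{9}).

Key observation: from the first term \frac{4}{5}: roots of the ratio polynomials (prefactor 4/5) are the negated parameters.
Term ratio: r(k) = \frac{4}{9} * (k+\frac{3}{2}) (k+\frac{12}{5}) / [(k+\frac{2}{5}) (k+1)] - poly over poly, x = \frac{4}{9} from leading terms; C = \frac{4}{5} at k = 0.


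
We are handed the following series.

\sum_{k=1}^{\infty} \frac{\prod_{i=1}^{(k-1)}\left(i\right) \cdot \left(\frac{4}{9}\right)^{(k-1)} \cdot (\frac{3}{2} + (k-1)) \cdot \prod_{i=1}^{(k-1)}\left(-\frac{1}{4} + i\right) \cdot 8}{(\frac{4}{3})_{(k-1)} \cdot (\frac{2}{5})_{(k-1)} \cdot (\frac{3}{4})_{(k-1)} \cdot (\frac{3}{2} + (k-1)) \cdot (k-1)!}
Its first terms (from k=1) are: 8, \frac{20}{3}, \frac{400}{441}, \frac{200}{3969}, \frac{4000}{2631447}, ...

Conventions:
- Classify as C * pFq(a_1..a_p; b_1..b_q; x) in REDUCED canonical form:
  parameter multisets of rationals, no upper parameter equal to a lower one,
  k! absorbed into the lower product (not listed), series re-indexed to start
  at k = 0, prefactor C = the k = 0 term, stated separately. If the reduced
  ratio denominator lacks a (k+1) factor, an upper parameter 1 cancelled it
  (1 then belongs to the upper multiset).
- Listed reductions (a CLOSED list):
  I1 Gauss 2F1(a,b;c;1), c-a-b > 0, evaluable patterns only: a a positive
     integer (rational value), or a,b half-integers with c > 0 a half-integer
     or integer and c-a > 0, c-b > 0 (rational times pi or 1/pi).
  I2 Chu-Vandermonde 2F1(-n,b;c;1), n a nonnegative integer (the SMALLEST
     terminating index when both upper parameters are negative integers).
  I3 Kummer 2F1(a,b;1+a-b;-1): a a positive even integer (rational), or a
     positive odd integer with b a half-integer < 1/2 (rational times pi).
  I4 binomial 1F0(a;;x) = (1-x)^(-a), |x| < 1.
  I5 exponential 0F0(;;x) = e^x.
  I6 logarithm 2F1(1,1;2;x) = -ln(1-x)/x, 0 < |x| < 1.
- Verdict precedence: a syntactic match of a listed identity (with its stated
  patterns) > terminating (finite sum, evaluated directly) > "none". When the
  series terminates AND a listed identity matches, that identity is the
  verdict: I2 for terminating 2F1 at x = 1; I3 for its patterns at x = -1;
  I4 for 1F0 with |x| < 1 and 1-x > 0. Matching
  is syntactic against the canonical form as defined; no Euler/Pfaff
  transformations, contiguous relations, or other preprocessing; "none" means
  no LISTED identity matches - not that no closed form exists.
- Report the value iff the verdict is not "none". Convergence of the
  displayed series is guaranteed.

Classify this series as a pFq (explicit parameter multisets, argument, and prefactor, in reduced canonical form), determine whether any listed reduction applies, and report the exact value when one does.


With C = 8: the canonical form is 1F2(1; \frac{2}{5}, \frac{4}{3}; \frac{4}{9}). Verdict: none. No listed pattern accepts 1F2(1; \frac{2}{5}, \frac{4}{3}; \frac{4}{9}).

First insight: x = \frac{4}{9} and the running product (C = 8, x = 4/9) telescopes to a rising factorial.
Consecutive-term ratio: r(k) = \frac{4}{9} * (k+1) / [(k+\frac{2}{5}) (k+\frac{4}{3}) (k+1)] ; factor over Q: parameters, x = \frac{4}{9}, and C = 8.


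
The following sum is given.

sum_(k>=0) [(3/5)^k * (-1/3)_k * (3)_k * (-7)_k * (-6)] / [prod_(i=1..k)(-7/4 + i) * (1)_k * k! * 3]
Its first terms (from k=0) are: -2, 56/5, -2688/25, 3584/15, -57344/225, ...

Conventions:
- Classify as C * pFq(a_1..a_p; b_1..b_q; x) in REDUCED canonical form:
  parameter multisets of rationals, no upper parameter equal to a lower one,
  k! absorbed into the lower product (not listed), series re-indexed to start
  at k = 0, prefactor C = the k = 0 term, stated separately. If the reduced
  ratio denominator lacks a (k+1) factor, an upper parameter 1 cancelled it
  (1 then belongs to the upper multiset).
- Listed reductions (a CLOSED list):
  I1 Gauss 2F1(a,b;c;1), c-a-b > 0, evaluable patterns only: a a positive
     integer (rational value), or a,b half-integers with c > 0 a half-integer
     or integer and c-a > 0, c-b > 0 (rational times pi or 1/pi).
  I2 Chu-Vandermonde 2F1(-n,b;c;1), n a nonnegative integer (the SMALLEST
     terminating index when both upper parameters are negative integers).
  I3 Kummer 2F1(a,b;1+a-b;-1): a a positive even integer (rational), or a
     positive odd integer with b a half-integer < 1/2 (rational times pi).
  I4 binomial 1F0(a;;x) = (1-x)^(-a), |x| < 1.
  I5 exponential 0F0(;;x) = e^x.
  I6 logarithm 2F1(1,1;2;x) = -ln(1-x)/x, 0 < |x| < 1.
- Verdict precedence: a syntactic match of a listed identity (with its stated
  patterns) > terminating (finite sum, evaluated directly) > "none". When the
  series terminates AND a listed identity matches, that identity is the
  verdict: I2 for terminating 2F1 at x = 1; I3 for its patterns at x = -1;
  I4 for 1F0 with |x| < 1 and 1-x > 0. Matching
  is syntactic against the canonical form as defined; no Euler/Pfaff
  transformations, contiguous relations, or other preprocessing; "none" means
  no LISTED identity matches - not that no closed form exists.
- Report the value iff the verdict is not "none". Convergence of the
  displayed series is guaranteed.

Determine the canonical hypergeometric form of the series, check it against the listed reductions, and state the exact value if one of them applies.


Classification (C = -2): 3F2 with upper {-7, -1/3, 3}, lower {-3/4, 1}, argument x = 3/5. Verdict: terminating. With -7 upstairs the series is a 8-term polynomial sum; evaluated term by term. Hence: -3131034046/466171875.

Key step: with t_0 = -2, the constant factors (prefactor -2) combine into one prefactor.
Term ratio: r(k) = (3/5) * (k-7) (k-1/3) (k+3) / [(k-3/4) (k+1) (k+1)] - rational in k. x = (3/5); t_0 = -2; negate the roots.


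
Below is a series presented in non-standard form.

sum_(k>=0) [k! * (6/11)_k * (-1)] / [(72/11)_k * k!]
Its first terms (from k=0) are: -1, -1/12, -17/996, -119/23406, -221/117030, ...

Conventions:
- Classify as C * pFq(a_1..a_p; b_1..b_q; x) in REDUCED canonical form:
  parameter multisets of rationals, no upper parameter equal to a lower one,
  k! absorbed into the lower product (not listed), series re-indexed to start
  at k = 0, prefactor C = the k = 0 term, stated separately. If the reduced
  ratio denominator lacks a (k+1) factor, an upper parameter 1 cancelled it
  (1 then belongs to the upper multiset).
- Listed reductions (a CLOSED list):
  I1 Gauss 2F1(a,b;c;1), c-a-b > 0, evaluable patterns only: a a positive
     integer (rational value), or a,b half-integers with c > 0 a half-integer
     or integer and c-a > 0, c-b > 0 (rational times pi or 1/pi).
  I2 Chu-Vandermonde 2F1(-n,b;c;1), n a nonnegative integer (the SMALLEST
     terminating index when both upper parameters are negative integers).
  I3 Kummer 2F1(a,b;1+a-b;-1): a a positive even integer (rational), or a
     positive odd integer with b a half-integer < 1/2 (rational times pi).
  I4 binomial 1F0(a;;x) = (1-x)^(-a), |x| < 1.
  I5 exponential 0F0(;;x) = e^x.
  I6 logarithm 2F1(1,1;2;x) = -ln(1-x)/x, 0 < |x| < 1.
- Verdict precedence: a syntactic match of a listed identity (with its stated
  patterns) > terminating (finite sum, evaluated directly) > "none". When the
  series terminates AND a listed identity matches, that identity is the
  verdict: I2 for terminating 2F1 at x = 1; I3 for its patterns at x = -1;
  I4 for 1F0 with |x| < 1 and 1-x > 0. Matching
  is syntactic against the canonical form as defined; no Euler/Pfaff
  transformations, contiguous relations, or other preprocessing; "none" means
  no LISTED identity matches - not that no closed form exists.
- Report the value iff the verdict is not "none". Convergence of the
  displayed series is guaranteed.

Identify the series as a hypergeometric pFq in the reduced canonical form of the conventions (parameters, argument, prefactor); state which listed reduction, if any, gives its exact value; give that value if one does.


Classification (C = -1): 2F1 with upper {6/11, 1}, lower {72/11}, argument x = 1. Verdict: Gauss (I1, integer-parameter pattern) applies (x = 1: the Gamma ratio telescopes since c-a-b = 5 > 0 and a = 1 in Z>0). Value: -61/55.

Key step: t_0 = -1 here, and the factorial ratio (prefactor -1) (k+a-1)!/(a-1)! is a rising factorial (a)_k.
Term ratio: r(k) = 1 * (k+6/11) (k+1) / [(k+72/11) (k+1)] - rational; roots negated = parameters, x = 1, C = -1.


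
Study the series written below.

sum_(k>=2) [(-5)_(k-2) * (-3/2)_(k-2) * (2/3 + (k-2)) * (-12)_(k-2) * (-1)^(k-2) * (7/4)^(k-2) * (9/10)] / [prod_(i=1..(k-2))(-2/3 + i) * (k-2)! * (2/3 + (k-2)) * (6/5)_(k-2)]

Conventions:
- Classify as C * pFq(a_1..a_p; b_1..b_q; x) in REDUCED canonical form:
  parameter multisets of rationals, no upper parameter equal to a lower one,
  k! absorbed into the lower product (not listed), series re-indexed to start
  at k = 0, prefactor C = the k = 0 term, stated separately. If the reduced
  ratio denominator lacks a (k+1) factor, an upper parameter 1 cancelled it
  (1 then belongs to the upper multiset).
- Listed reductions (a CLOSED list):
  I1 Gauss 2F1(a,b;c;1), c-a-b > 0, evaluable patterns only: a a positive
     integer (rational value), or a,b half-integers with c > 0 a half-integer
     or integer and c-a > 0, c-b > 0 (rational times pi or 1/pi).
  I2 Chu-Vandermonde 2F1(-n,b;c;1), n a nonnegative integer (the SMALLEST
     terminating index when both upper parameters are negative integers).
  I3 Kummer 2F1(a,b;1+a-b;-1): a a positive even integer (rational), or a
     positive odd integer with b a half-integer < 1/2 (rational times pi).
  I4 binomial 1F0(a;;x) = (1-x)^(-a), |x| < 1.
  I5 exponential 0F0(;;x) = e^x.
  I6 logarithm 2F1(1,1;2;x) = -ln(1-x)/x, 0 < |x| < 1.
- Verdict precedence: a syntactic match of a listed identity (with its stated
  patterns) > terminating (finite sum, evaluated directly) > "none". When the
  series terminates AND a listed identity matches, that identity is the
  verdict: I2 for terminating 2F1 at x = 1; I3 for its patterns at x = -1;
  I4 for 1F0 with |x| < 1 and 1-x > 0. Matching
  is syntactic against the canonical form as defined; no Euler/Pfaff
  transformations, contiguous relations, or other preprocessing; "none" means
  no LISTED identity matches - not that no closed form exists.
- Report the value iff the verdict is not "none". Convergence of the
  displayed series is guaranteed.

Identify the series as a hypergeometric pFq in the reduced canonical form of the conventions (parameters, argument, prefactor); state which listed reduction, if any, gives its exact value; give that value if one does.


Key step: x = (-7/4) and the lower running product (prefactor 9/10) is a rising factorial.
Adjacent-term ratio: r(k) = (-7/4) * (k-12) (k-5) (k-3/2) / [(k+1/3) (k+6/5) (k+1)] ; factor over Q: parameters, x = (-7/4), and C = 9/10.

Classification (C = 9/10): 3F2 with upper {-12, -5, -3/2}, lower {1/3, 6/5}, argument x = -7/4. Verdict: terminating - the sum ends at index 5 because -5 is a negative integer; exact evaluation follows. Exact value: 682566754599/443023360.


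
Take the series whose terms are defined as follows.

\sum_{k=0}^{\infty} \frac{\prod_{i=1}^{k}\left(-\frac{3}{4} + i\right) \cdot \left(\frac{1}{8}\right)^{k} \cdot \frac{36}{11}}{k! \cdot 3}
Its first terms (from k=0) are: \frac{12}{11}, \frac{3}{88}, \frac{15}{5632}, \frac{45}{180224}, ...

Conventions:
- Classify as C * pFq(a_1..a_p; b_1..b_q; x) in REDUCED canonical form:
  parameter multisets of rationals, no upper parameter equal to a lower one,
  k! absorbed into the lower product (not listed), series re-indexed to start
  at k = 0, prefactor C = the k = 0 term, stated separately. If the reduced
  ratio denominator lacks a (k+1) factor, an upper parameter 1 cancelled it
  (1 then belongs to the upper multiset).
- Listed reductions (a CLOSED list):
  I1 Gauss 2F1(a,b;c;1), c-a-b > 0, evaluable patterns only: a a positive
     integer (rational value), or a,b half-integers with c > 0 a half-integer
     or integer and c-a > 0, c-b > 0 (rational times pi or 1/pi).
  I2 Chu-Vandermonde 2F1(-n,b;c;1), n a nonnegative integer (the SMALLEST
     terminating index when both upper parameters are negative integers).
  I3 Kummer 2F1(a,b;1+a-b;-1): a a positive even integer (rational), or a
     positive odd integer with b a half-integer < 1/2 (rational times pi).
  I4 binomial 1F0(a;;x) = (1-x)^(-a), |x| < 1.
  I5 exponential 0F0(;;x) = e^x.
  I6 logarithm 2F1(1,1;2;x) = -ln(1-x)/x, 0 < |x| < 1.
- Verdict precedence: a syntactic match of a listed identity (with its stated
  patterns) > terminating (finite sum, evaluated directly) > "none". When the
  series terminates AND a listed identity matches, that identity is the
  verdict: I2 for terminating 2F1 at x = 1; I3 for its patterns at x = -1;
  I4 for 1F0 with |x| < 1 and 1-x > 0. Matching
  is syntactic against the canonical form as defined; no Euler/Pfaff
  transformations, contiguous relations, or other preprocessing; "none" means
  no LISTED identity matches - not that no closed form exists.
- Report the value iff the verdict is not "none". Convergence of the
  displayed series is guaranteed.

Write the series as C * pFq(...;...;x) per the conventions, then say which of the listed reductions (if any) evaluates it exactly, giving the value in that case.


x = \frac{1}{8} here; the reduced form reads 1F0, upper {\frac{1}{4}}, lower {-}, C = \frac{12}{11}. Verdict: this is binomial (I4) (the 1F0 binomial series: exponent -1/4, x = \frac{1}{8}). Sum: \frac{12}{11} \cdot \left(\frac{7}{8}\right)^{-\frac{1}{4}}.

First insight: t_0 being \frac{12}{11}, the constant factors (C = 12/11, x = 1/8) combine into one prefactor.
Consecutive-term ratio: r(k) = \frac{1}{8} * (k+\frac{1}{4}) / [(k+1)] ; factor over Q: parameters, x = \frac{1}{8}, and C = \frac{12}{11}.


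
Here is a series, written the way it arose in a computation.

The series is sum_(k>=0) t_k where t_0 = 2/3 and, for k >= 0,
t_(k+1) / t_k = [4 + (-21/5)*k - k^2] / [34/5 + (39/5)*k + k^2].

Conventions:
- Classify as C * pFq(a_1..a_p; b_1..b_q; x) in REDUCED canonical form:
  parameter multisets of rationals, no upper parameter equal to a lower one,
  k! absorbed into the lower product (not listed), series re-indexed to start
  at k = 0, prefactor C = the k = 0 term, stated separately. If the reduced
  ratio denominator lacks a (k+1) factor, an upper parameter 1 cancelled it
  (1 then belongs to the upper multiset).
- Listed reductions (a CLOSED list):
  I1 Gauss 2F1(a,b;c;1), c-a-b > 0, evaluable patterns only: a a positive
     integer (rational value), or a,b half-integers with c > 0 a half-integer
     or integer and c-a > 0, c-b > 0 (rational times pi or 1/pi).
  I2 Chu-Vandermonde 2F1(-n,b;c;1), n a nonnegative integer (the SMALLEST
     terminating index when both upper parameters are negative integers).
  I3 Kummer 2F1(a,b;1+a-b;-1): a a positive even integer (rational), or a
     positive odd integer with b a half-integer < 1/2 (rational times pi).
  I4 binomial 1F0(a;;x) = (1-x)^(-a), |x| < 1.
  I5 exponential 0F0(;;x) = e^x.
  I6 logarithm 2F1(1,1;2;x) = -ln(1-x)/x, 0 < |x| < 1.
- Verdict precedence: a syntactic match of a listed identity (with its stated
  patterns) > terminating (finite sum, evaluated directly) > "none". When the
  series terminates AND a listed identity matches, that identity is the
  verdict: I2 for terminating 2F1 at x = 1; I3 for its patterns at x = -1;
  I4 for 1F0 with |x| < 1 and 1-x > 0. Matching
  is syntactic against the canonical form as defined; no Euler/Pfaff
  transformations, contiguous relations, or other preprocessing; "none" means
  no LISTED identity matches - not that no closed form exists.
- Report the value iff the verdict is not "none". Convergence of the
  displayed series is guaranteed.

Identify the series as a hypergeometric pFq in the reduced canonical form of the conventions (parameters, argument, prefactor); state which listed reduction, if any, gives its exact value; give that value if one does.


Canonical form: C = 2/3 times 2F1 with upper {-4/5, 5}, lower {34/5}, x = -1. Verdict: none - this 2F1 at x = -1 matches no listed pattern, and upper {-4/5, 5} holds no stopper.

First insight: with t_0 = 2/3, the expanded ratio factors over Q; C = 2/3, roots give parameters.
Consecutive-term ratio: r(k) = (-1) * (k-4/5) (k+5) / [(k+34/5) (k+1)] ; factor over Q: parameters, x = (-1), and C = 2/3.


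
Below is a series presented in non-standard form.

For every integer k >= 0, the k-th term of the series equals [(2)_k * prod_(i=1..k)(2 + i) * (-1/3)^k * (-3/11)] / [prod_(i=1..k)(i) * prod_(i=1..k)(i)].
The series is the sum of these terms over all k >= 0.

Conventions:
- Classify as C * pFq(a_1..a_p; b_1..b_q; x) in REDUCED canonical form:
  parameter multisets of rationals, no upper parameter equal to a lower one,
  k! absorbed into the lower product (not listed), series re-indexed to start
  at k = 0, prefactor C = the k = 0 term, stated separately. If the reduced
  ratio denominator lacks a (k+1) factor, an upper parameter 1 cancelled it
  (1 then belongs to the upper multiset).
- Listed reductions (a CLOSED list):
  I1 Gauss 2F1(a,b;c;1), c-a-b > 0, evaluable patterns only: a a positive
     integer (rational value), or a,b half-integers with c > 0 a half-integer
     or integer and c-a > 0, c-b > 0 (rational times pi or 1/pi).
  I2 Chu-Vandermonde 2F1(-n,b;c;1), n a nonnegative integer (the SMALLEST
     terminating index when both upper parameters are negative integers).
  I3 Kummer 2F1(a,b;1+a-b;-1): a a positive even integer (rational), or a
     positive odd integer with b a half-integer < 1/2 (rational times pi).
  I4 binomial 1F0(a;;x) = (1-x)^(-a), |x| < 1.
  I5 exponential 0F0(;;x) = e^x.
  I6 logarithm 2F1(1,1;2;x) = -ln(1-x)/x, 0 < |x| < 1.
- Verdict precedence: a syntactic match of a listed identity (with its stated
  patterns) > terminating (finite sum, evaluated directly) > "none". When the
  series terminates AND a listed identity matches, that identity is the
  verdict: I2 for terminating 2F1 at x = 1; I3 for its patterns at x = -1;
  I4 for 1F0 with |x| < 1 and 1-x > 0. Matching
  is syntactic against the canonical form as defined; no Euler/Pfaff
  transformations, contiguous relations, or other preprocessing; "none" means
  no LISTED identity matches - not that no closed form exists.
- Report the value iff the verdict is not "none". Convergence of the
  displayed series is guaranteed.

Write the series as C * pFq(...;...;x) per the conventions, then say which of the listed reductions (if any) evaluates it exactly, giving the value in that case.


First insight: with t_0 = -3/11, the product of the first k integers (C = -3/11, x = -1/3) is k!.
Term ratio: r(k) = (-1/3) * (k+2) (k+3) / [(k+1) (k+1)] ; factor over Q: parameters, x = (-1/3), and C = -3/11.

Prefactor -3/11, argument -1/3: 2F1 with upper {2, 3} over lower {1}. Verdict: none (x = -1/3): each listed identity misses the multisets {2, 3} ; {1}.


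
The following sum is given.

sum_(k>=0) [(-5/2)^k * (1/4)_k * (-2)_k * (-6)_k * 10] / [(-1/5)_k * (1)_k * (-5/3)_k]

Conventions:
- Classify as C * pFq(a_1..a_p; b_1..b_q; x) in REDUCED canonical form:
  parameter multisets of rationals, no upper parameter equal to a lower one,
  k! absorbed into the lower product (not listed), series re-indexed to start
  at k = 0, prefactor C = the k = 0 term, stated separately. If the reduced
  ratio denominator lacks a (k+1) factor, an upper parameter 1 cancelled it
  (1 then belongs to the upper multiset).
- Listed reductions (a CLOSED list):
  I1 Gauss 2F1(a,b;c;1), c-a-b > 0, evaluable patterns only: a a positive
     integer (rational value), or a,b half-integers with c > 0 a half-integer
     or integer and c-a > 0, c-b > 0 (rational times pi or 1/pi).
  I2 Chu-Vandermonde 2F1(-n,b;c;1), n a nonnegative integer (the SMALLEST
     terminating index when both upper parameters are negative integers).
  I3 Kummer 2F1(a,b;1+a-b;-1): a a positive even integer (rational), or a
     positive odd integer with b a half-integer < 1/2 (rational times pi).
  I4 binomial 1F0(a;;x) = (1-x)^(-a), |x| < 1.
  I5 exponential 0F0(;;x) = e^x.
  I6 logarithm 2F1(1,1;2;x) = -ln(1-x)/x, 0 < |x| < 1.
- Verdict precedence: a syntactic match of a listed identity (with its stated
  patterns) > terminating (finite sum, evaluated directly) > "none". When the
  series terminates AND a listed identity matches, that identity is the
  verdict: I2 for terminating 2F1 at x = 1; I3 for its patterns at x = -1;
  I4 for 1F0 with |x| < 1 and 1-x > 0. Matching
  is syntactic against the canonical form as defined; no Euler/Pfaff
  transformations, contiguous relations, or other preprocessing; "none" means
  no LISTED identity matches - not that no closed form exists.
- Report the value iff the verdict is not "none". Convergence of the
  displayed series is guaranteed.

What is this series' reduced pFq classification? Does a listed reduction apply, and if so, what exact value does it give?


Reduced: x = -5/2, 3F2, upper = {-6, -2, 1/4}, lower = {-5/3, -1/5}, C = 10. Verdict: terminating at k = 2: the factor (-2)_k kills every later term; summing the 3 survivors is exact. Sum: -449395/128.

Structural cue: t_0 being 10, (1)_k (C = 10) is k! itself.
Step ratio: r(k) = (-5/2) * (k-6) (k-2) (k+1/4) / [(k-5/3) (k-1/5) (k+1)] - rational; roots negated = parameters, x = (-5/2), C = 10.
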